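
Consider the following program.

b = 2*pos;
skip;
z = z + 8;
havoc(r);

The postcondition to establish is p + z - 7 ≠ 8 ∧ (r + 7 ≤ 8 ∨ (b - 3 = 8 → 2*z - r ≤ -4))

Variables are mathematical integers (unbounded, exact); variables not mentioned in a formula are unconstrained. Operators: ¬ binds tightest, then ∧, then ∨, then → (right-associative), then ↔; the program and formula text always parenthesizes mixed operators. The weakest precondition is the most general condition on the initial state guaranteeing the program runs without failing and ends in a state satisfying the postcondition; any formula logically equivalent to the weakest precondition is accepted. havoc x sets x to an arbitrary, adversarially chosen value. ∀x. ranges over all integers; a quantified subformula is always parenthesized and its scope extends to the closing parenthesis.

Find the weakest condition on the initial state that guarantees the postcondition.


Working backward. After the program, the postcondition p + z - 7 ≠ 8 ∧ (r + 7 ≤ 8 ∨ (b - 3 = 8 → 2*z - r ≤ -4)) must hold; in canonical form it is p + z ≠ 15 ∧ (r ≤ 1 ∨ (b = 11 → 2*z ≤ r - 4)).
Before havoc r: ∀r_1. (p + z ≠ 15 ∧ (r_1 ≤ 1 ∨ (b = 11 → 2*z ≤ r_1 - 4)))
Before z := z + 8: ∀r_1. (p + z ≠ 7 ∧ (r_1 ≤ 1 ∨ (b = 11 → 2*z ≤ r_1 - 20)))
Before skip: ∀r_1. (p + z ≠ 7 ∧ (r_1 ≤ 1 ∨ (b = 11 → 2*z ≤ r_1 - 20)))
Before b := 2*pos: ∀r_1. (p + z ≠ 7 ∧ (r_1 ≤ 1 ∨ (2*pos = 11 → 2*z ≤ r_1 - 20)))
Answer: WP = ∀r_1. (p + z ≠ 7 ∧ (r_1 ≤ 1 ∨ (2*pos = 11 → 2*z ≤ r_1 - 20)))


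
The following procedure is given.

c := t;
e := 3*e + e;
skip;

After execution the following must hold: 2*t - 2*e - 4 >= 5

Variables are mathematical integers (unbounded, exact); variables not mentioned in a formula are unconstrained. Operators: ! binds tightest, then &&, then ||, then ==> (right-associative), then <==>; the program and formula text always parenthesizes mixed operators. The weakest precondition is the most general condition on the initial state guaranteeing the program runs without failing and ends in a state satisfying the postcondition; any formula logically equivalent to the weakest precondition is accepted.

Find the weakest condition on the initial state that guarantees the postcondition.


Working backward. After the program, the postcondition 2*t - 2*e - 4 >= 5 must hold; in canonical form it is 2*t >= 2*e + 9.
Before skip: 2*t >= 2*e + 9
Before e := 3*e + e: 2*t >= 8*e + 9
Before c := t: 2*t >= 8*e + 9
Answer: WP = 2*t >= 8*e + 9


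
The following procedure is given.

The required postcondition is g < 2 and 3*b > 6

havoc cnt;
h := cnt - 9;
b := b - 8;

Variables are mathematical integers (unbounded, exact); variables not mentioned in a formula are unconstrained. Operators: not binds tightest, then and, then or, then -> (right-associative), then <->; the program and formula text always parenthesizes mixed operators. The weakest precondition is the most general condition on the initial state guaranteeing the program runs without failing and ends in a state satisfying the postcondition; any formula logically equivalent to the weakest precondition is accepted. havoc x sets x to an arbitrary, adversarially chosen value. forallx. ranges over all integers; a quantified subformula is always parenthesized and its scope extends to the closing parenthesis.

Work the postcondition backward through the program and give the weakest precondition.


Working backward. After the program, g < 2 and 3*b > 6 must hold.
Before b := b - 8: g < 2 and 3*b > 30
Before h := cnt - 9: g < 2 and 3*b > 30
Before havoc cnt: g < 2 and 3*b > 30
Answer: WP = g < 2 and 3*b > 30


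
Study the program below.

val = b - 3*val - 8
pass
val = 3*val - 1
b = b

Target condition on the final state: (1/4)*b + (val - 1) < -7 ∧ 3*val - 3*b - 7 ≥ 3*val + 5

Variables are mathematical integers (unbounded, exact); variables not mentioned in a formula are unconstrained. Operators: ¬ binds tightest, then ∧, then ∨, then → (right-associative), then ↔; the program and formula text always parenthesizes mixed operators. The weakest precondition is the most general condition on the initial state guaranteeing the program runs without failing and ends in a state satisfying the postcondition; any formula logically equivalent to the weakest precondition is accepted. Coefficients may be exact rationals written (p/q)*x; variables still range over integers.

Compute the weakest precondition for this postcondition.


Working backward. After the program, the postcondition (1/4)*b + (val - 1) < -7 ∧ 3*val - 3*b - 7 ≥ 3*val + 5 must hold; in canonical form it is (1/4)*b + val < -6 ∧ 3*b ≤ -12.
Before b := b: (1/4)*b + val < -6 ∧ 3*b ≤ -12
Before val := 3*val - 1: (1/4)*b + 3*val < -5 ∧ 3*b ≤ -12
Before skip: (1/4)*b + 3*val < -5 ∧ 3*b ≤ -12
Before val := b - 3*val - 8: (13/4)*b < 9*val + 19 ∧ 3*b ≤ -12
Answer: WP = (13/4)*b < 9*val + 19 ∧ 3*b ≤ -12


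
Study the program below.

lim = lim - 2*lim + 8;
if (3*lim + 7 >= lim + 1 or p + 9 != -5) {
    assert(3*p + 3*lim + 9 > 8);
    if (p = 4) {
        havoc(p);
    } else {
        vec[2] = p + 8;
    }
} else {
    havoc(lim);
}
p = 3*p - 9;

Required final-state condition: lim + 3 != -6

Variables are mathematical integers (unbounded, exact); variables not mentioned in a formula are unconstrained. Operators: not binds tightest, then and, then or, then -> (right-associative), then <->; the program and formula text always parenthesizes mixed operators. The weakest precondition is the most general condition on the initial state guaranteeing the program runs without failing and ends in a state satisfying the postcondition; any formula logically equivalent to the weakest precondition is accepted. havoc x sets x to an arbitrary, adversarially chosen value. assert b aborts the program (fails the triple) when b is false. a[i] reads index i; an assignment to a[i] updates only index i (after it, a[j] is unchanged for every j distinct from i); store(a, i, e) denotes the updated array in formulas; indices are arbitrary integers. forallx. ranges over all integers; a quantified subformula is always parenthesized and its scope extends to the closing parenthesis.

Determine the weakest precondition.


Working backward. After the program, the postcondition lim + 3 != -6 must hold; in canonical form it is lim != -9.
Before p := 3*p - 9: lim != -9
Then branch requires 3*lim + 3*p > -1 and (p = 4 -> lim != -9) and ((not (p = 4)) -> lim != -9); else branch requires forall lim_1. lim_1 != -9.
Before the if: ((2*lim >= -6 or p != -14) -> (3*lim + 3*p > -1 and (p = 4 -> lim != -9) and ((not (p = 4)) -> lim != -9))) and ((not (2*lim >= -6 or p != -14)) -> (forall lim_1. lim_1 != -9))
Before lim := lim - 2*lim + 8: ((2*lim <= 22 or p != -14) -> (3*p > 3*lim - 25 and (p = 4 -> lim != 17) and ((not (p = 4)) -> lim != 17))) and ((not (2*lim <= 22 or p != -14)) -> (forall lim_1. lim_1 != -9))
Answer: WP = ((2*lim <= 22 or p != -14) -> (3*p > 3*lim - 25 and (p = 4 -> lim != 17) and ((not (p = 4)) -> lim != 17))) and ((not (2*lim <= 22 or p != -14)) -> (forall lim_1. lim_1 != -9))


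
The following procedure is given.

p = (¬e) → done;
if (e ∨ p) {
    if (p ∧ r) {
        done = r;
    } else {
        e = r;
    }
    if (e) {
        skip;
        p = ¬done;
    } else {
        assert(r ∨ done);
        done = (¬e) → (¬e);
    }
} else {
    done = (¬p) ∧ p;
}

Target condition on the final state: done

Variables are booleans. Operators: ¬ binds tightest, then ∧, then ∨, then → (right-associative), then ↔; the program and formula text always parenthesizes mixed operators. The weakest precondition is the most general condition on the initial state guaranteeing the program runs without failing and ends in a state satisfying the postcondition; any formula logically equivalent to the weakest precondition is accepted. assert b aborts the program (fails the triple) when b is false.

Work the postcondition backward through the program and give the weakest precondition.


Working backward. After the program, done must hold.
Then branch requires ((p ∧ r) → ((e → r) ∧ ((¬e) → r))) ∧ ((¬(p ∧ r)) → ((r → done) ∧ ((¬r) → (r ∨ done)))); else branch requires false.
Before the if: ((e ∨ p) → (((p ∧ r) → ((e → r) ∧ ((¬e) → r))) ∧ ((¬(p ∧ r)) → ((r → done) ∧ ((¬r) → (r ∨ done)))))) ∧ (e ∨ p)
Before p := (¬e) → done: ((e ∨ ((¬e) → done)) → (((((¬e) → done) ∧ r) → ((e → r) ∧ ((¬e) → r))) ∧ ((¬(((¬e) → done) ∧ r)) → ((r → done) ∧ ((¬r) → (r ∨ done)))))) ∧ (e ∨ ((¬e) → done))
Answer: WP = ((e ∨ ((¬e) → done)) → (((((¬e) → done) ∧ r) → ((e → r) ∧ ((¬e) → r))) ∧ ((¬(((¬e) → done) ∧ r)) → ((r → done) ∧ ((¬r) → (r ∨ done)))))) ∧ (e ∨ ((¬e) → done))


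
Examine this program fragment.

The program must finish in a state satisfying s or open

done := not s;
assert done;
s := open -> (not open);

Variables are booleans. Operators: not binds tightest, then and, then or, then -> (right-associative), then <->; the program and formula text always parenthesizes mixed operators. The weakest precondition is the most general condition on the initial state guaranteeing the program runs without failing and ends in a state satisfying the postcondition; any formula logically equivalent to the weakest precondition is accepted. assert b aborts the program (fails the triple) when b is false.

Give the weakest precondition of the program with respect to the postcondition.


Working backward. After the program, s or open must hold.
Before s := open -> (not open): (open -> (not open)) or open
Before assert done: done and ((open -> (not open)) or open)
Before done := not s: (not s) and ((open -> (not open)) or open)
Answer: WP = (not s) and ((open -> (not open)) or open)


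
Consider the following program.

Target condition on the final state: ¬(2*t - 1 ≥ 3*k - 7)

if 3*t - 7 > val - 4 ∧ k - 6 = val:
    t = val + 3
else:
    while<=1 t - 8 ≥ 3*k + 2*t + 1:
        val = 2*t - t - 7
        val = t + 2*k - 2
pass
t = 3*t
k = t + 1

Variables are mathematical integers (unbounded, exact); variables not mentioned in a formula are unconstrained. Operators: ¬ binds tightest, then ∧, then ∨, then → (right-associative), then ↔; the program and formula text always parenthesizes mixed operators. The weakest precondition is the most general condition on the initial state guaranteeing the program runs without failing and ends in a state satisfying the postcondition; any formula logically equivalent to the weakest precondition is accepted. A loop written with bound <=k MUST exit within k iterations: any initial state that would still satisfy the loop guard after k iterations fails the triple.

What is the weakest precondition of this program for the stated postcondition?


Working backward. After the program, the postcondition ¬(2*t - 1 ≥ 3*k - 7) must hold; in canonical form it is ¬(2*t ≥ 3*k - 6).
Before k := t + 1: ¬(t ≤ 3)
Before t := 3*t: ¬(3*t ≤ 3)
Before skip: ¬(3*t ≤ 3)
Then branch requires ¬(3*val ≤ -6); else branch requires (3*k + t ≤ -9 → ((¬(3*k + t ≤ -9)) ∧ (¬(3*t ≤ 3)))) ∧ ((¬(3*k + t ≤ -9)) → (¬(3*t ≤ 3))).
Before the if: ((3*t > val + 3 ∧ k = val + 6) → (¬(3*val ≤ -6))) ∧ ((¬(3*t > val + 3 ∧ k = val + 6)) → ((3*k + t ≤ -9 → ((¬(3*k + t ≤ -9)) ∧ (¬(3*t ≤ 3)))) ∧ ((¬(3*k + t ≤ -9)) → (¬(3*t ≤ 3)))))
Answer: WP = ((3*t > val + 3 ∧ k = val + 6) → (¬(3*val ≤ -6))) ∧ ((¬(3*t > val + 3 ∧ k = val + 6)) → ((3*k + t ≤ -9 → ((¬(3*k + t ≤ -9)) ∧ (¬(3*t ≤ 3)))) ∧ ((¬(3*k + t ≤ -9)) → (¬(3*t ≤ 3)))))


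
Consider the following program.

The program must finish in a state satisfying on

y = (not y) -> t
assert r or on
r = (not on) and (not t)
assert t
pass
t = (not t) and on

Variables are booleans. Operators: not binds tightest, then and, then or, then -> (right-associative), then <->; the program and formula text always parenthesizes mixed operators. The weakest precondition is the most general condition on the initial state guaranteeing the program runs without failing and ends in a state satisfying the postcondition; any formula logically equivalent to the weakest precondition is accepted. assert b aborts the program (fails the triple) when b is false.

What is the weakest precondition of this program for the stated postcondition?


Working backward. After the program, on must hold.
Before t := (not t) and on: on
Before skip: on
Before assert t: t and on
Before r := (not on) and (not t): t and on
Before assert r or on: (r or on) and t and on
Before y := (not y) -> t: (r or on) and t and on
Answer: WP = (r or on) and t and on


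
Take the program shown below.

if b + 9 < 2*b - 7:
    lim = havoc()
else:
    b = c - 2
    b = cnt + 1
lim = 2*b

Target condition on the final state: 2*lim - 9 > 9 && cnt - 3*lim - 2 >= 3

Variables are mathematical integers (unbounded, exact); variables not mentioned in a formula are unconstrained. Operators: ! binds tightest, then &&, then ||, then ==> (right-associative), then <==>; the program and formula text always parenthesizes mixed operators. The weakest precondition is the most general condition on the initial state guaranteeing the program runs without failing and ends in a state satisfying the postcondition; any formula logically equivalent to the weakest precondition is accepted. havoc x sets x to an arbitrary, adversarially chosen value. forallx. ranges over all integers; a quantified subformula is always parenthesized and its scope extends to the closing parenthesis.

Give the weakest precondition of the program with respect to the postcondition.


Working backward. After the program, the postcondition 2*lim - 9 > 9 && cnt - 3*lim - 2 >= 3 must hold; in canonical form it is 2*lim > 18 && cnt >= 3*lim + 5.
Before lim := 2*b: 4*b > 18 && cnt >= 6*b + 5
Then branch requires 4*b > 18 && cnt >= 6*b + 5; else branch requires 4*cnt > 14 && 5*cnt <= -11.
Before the if: (b > 16 ==> (4*b > 18 && cnt >= 6*b + 5)) && ((!(b > 16)) ==> (4*cnt > 14 && 5*cnt <= -11))
Answer: WP = (b > 16 ==> (4*b > 18 && cnt >= 6*b + 5)) && ((!(b > 16)) ==> (4*cnt > 14 && 5*cnt <= -11))


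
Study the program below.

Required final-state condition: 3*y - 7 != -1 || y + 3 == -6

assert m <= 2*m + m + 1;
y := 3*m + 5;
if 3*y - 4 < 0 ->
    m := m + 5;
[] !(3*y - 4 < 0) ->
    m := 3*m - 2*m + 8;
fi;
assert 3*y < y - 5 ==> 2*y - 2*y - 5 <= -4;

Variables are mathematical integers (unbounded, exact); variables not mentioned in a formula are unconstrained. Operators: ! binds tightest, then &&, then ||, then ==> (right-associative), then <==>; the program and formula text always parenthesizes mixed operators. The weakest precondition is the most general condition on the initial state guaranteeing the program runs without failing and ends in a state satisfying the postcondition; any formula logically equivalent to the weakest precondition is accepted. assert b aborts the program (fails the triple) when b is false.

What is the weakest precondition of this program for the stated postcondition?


Working backward. After the program, the postcondition 3*y - 7 != -1 || y + 3 == -6 must hold; in canonical form it is 3*y != 6 || y == -9.
Before assert 3*y < y - 5 ==> 2*y - 2*y - 5 <= -4: 3*y != 6 || y == -9
Then branch requires 3*y != 6 || y == -9; else branch requires 3*y != 6 || y == -9.
Before the if: (3*y < 4 ==> (3*y != 6 || y == -9)) && ((!(3*y < 4)) ==> (3*y != 6 || y == -9))
Before y := 3*m + 5: (9*m < -11 ==> (9*m != -9 || 3*m == -14)) && ((!(9*m < -11)) ==> (9*m != -9 || 3*m == -14))
Before assert m <= 2*m + m + 1: 2*m >= -1 && (9*m < -11 ==> (9*m != -9 || 3*m == -14)) && ((!(9*m < -11)) ==> (9*m != -9 || 3*m == -14))
Answer: WP = 2*m >= -1 && (9*m < -11 ==> (9*m != -9 || 3*m == -14)) && ((!(9*m < -11)) ==> (9*m != -9 || 3*m == -14))


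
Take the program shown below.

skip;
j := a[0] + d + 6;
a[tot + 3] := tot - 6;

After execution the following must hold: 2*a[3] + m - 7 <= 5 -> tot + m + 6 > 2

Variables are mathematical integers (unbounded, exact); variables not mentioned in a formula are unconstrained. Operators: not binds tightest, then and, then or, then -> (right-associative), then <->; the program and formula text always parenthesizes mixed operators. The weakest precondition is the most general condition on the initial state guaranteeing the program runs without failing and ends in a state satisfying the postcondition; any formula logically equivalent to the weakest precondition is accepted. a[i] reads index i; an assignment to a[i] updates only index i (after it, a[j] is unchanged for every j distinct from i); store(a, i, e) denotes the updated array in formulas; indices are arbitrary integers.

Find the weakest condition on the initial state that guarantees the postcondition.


Working backward. After the program, the postcondition 2*a[3] + m - 7 <= 5 -> tot + m + 6 > 2 must hold; in canonical form it is 2*a[3] + m <= 12 -> m + tot > -4.
Before a[tot + 3] := tot - 6: 2*store(a, tot + 3, tot - 6)[3] + m <= 12 -> m + tot > -4
Before j := a[0] + d + 6: 2*store(a, tot + 3, tot - 6)[3] + m <= 12 -> m + tot > -4
Before skip: 2*store(a, tot + 3, tot - 6)[3] + m <= 12 -> m + tot > -4
Answer: WP = 2*store(a, tot + 3, tot - 6)[3] + m <= 12 -> m + tot > -4


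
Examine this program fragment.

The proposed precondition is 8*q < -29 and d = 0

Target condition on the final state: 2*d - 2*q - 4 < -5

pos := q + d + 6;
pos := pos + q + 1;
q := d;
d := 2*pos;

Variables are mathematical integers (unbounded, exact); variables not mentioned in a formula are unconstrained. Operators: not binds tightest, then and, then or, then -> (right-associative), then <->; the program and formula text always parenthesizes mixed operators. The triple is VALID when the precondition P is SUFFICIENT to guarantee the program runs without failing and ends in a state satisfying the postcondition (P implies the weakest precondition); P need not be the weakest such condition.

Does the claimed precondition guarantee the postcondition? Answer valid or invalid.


Working backward. After the program, the postcondition 2*d - 2*q - 4 < -5 must hold; in canonical form it is 2*d < 2*q - 1.
Before d := 2*pos: 4*pos < 2*q - 1
Before q := d: 4*pos < 2*d - 1
Before pos := pos + q + 1: 4*pos + 4*q < 2*d - 5
Before pos := q + d + 6: 2*d + 8*q < -29
The weakest precondition is 2*d + 8*q < -29.
Check whether 8*q < -29 and d = 0 implies it.
Every state satisfying the precondition satisfies the weakest precondition: the implication holds.
Answer: valid


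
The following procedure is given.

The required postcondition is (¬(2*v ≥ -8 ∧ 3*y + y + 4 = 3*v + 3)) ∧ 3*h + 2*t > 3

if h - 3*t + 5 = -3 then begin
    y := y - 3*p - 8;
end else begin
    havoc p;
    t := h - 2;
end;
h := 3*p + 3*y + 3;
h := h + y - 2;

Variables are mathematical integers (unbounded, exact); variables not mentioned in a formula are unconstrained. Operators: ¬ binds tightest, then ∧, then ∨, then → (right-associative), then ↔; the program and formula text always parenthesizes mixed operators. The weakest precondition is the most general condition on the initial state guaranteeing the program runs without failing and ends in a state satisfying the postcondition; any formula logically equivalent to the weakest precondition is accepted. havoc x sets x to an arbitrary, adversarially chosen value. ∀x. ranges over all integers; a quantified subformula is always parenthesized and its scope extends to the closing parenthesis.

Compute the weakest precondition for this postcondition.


Working backward. After the program, the postcondition (¬(2*v ≥ -8 ∧ 3*y + y + 4 = 3*v + 3)) ∧ 3*h + 2*t > 3 must hold; in canonical form it is (¬(2*v ≥ -8 ∧ 4*y = 3*v - 1)) ∧ 3*h + 2*t > 3.
Before h := h + y - 2: (¬(2*v ≥ -8 ∧ 4*y = 3*v - 1)) ∧ 3*h + 2*t + 3*y > 9
Before h := 3*p + 3*y + 3: (¬(2*v ≥ -8 ∧ 4*y = 3*v - 1)) ∧ 9*p + 2*t + 12*y > 0
Then branch requires (¬(2*v ≥ -8 ∧ 4*y = 12*p + 3*v + 31)) ∧ 2*t + 12*y > 27*p + 96; else branch requires ∀p_1. ((¬(2*v ≥ -8 ∧ 4*y = 3*v - 1)) ∧ 2*h + 9*p_1 + 12*y > 4).
Before the if: (h = 3*t - 8 → ((¬(2*v ≥ -8 ∧ 4*y = 12*p + 3*v + 31)) ∧ 2*t + 12*y > 27*p + 96)) ∧ ((¬(h = 3*t - 8)) → (∀p_1. ((¬(2*v ≥ -8 ∧ 4*y = 3*v - 1)) ∧ 2*h + 9*p_1 + 12*y > 4)))
Answer: WP = (h = 3*t - 8 → ((¬(2*v ≥ -8 ∧ 4*y = 12*p + 3*v + 31)) ∧ 2*t + 12*y > 27*p + 96)) ∧ ((¬(h = 3*t - 8)) → (∀p_1. ((¬(2*v ≥ -8 ∧ 4*y = 3*v - 1)) ∧ 2*h + 9*p_1 + 12*y > 4)))


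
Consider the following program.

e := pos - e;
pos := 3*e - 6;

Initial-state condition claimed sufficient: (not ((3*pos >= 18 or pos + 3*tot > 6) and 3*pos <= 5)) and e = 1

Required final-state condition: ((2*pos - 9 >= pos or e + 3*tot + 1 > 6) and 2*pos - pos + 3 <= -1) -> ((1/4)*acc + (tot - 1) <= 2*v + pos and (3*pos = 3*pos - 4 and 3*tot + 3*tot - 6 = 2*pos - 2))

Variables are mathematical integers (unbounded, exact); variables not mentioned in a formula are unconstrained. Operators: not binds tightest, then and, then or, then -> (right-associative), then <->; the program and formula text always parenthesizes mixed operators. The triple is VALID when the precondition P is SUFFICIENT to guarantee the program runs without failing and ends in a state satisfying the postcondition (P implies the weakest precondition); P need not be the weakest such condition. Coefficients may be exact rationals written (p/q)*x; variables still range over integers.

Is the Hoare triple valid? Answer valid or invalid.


Working backward. After the program, the postcondition ((2*pos - 9 >= pos or e + 3*tot + 1 > 6) and 2*pos - pos + 3 <= -1) -> ((1/4)*acc + (tot - 1) <= 2*v + pos and (3*pos = 3*pos - 4 and 3*tot + 3*tot - 6 = 2*pos - 2)) must hold; in canonical form it is not ((pos >= 9 or e + 3*tot > 5) and pos <= -4).
Before pos := 3*e - 6: not ((3*e >= 15 or e + 3*tot > 5) and 3*e <= 2)
Before e := pos - e: not ((3*pos >= 3*e + 15 or pos + 3*tot > e + 5) and 3*pos <= 3*e + 2)
The weakest precondition is not ((3*pos >= 3*e + 15 or pos + 3*tot > e + 5) and 3*pos <= 3*e + 2).
Check whether (not ((3*pos >= 18 or pos + 3*tot > 6) and 3*pos <= 5)) and e = 1 implies it.
Every state satisfying the precondition satisfies the weakest precondition: the implication holds.
Answer: valid


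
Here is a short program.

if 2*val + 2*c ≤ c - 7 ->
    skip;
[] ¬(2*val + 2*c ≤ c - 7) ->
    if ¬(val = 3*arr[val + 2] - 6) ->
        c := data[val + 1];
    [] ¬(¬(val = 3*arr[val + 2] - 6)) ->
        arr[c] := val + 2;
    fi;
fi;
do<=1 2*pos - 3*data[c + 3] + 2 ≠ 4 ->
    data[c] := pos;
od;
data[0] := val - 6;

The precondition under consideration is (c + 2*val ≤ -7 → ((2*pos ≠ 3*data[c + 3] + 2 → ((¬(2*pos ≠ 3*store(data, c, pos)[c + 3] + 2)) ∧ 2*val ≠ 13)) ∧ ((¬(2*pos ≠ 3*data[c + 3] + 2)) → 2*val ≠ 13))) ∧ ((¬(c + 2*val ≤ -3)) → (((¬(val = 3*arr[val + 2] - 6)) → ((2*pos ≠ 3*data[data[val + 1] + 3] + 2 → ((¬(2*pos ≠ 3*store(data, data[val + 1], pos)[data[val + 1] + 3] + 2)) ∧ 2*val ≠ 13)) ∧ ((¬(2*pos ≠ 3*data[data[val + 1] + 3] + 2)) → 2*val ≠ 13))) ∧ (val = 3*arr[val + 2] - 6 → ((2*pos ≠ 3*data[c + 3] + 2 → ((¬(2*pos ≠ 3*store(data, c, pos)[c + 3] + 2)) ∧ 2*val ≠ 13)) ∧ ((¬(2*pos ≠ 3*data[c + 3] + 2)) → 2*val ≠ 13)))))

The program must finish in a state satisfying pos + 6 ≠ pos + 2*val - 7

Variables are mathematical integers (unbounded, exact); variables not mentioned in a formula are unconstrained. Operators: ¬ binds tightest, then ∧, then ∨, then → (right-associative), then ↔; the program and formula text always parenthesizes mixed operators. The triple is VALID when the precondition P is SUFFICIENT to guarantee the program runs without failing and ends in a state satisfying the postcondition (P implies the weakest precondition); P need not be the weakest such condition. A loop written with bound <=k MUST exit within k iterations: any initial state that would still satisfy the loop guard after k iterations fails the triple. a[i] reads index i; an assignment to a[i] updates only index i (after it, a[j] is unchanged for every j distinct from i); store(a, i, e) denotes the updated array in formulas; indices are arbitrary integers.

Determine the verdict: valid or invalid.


Working backward. After the program, the postcondition pos + 6 ≠ pos + 2*val - 7 must hold; in canonical form it is 2*val ≠ 13.
Before data[0] := val - 6: 2*val ≠ 13
Before the loop (bound <=1), unroll the exhaustion recursion (WP_0 = exit-now case; WP_j = one more guarded iteration, up to j = 1):
  WP_0: (¬(2*pos ≠ 3*data[c + 3] + 2)) ∧ 2*val ≠ 13
  WP_1: (2*pos ≠ 3*data[c + 3] + 2 → ((¬(2*pos ≠ 3*store(data, c, pos)[c + 3] + 2)) ∧ 2*val ≠ 13)) ∧ ((¬(2*pos ≠ 3*data[c + 3] + 2)) → 2*val ≠ 13)
So before the loop: (2*pos ≠ 3*data[c + 3] + 2 → ((¬(2*pos ≠ 3*store(data, c, pos)[c + 3] + 2)) ∧ 2*val ≠ 13)) ∧ ((¬(2*pos ≠ 3*data[c + 3] + 2)) → 2*val ≠ 13)
Then branch requires (2*pos ≠ 3*data[c + 3] + 2 → ((¬(2*pos ≠ 3*store(data, c, pos)[c + 3] + 2)) ∧ 2*val ≠ 13)) ∧ ((¬(2*pos ≠ 3*data[c + 3] + 2)) → 2*val ≠ 13); else branch requires ((¬(val = 3*arr[val + 2] - 6)) → ((2*pos ≠ 3*data[data[val + 1] + 3] + 2 → ((¬(2*pos ≠ 3*store(data, data[val + 1], pos)[data[val + 1] + 3] + 2)) ∧ 2*val ≠ 13)) ∧ ((¬(2*pos ≠ 3*data[data[val + 1] + 3] + 2)) → 2*val ≠ 13))) ∧ (val = 3*arr[val + 2] - 6 → ((2*pos ≠ 3*data[c + 3] + 2 → ((¬(2*pos ≠ 3*store(data, c, pos)[c + 3] + 2)) ∧ 2*val ≠ 13)) ∧ ((¬(2*pos ≠ 3*data[c + 3] + 2)) → 2*val ≠ 13))).
Before the if: (c + 2*val ≤ -7 → ((2*pos ≠ 3*data[c + 3] + 2 → ((¬(2*pos ≠ 3*store(data, c, pos)[c + 3] + 2)) ∧ 2*val ≠ 13)) ∧ ((¬(2*pos ≠ 3*data[c + 3] + 2)) → 2*val ≠ 13))) ∧ ((¬(c + 2*val ≤ -7)) → (((¬(val = 3*arr[val + 2] - 6)) → ((2*pos ≠ 3*data[data[val + 1] + 3] + 2 → ((¬(2*pos ≠ 3*store(data, data[val + 1], pos)[data[val + 1] + 3] + 2)) ∧ 2*val ≠ 13)) ∧ ((¬(2*pos ≠ 3*data[data[val + 1] + 3] + 2)) → 2*val ≠ 13))) ∧ (val = 3*arr[val + 2] - 6 → ((2*pos ≠ 3*data[c + 3] + 2 → ((¬(2*pos ≠ 3*store(data, c, pos)[c + 3] + 2)) ∧ 2*val ≠ 13)) ∧ ((¬(2*pos ≠ 3*data[c + 3] + 2)) → 2*val ≠ 13)))))
The weakest precondition is (c + 2*val ≤ -7 → ((2*pos ≠ 3*data[c + 3] + 2 → ((¬(2*pos ≠ 3*store(data, c, pos)[c + 3] + 2)) ∧ 2*val ≠ 13)) ∧ ((¬(2*pos ≠ 3*data[c + 3] + 2)) → 2*val ≠ 13))) ∧ ((¬(c + 2*val ≤ -7)) → (((¬(val = 3*arr[val + 2] - 6)) → ((2*pos ≠ 3*data[data[val + 1] + 3] + 2 → ((¬(2*pos ≠ 3*store(data, data[val + 1], pos)[data[val + 1] + 3] + 2)) ∧ 2*val ≠ 13)) ∧ ((¬(2*pos ≠ 3*data[data[val + 1] + 3] + 2)) → 2*val ≠ 13))) ∧ (val = 3*arr[val + 2] - 6 → ((2*pos ≠ 3*data[c + 3] + 2 → ((¬(2*pos ≠ 3*store(data, c, pos)[c + 3] + 2)) ∧ 2*val ≠ 13)) ∧ ((¬(2*pos ≠ 3*data[c + 3] + 2)) → 2*val ≠ 13))))).
Check whether (c + 2*val ≤ -7 → ((2*pos ≠ 3*data[c + 3] + 2 → ((¬(2*pos ≠ 3*store(data, c, pos)[c + 3] + 2)) ∧ 2*val ≠ 13)) ∧ ((¬(2*pos ≠ 3*data[c + 3] + 2)) → 2*val ≠ 13))) ∧ ((¬(c + 2*val ≤ -3)) → (((¬(val = 3*arr[val + 2] - 6)) → ((2*pos ≠ 3*data[data[val + 1] + 3] + 2 → ((¬(2*pos ≠ 3*store(data, data[val + 1], pos)[data[val + 1] + 3] + 2)) ∧ 2*val ≠ 13)) ∧ ((¬(2*pos ≠ 3*data[data[val + 1] + 3] + 2)) → 2*val ≠ 13))) ∧ (val = 3*arr[val + 2] - 6 → ((2*pos ≠ 3*data[c + 3] + 2 → ((¬(2*pos ≠ 3*store(data, c, pos)[c + 3] + 2)) ∧ 2*val ≠ 13)) ∧ ((¬(2*pos ≠ 3*data[c + 3] + 2)) → 2*val ≠ 13))))) implies it.
Countermodel: at the initial state arr = {[-3] = 0, [0] = 0, [1] = 0, [2] = 0, [6516] = 0, [6519] = 0, elsewhere 0}, c = -3, data = {[-3] = 30152, [0] = 15521, [1] = 6516, [2] = 30152, [6516] = 30152, [6519] = 30152, elsewhere 30152}, pos = 0, val = 0, the precondition holds but the weakest precondition fails.
Answer: invalid


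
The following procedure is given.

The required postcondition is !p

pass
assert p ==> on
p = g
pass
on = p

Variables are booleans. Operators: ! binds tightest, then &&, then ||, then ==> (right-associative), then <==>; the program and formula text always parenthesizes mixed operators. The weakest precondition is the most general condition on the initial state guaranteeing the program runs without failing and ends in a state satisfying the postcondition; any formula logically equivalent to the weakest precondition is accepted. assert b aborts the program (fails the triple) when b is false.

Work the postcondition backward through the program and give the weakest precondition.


Working backward. After the program, !p must hold.
Before on := p: !p
Before skip: !p
Before p := g: !g
Before assert p ==> on: (p ==> on) && (!g)
Before skip: (p ==> on) && (!g)
Answer: WP = (p ==> on) && (!g)


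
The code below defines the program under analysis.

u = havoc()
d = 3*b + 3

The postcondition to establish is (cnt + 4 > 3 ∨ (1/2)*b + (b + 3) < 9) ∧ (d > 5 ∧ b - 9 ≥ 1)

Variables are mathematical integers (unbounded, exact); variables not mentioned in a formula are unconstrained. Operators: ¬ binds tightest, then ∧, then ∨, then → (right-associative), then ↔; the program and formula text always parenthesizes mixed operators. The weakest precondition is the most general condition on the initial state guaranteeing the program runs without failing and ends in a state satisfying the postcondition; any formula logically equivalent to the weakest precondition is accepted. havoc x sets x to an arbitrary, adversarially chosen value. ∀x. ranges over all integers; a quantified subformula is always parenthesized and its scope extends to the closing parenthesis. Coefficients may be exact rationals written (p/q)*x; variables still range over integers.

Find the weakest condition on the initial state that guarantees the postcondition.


Working backward. After the program, the postcondition (cnt + 4 > 3 ∨ (1/2)*b + (b + 3) < 9) ∧ (d > 5 ∧ b - 9 ≥ 1) must hold; in canonical form it is (cnt > -1 ∨ (3/2)*b < 6) ∧ d > 5 ∧ b ≥ 10.
Before d := 3*b + 3: (cnt > -1 ∨ (3/2)*b < 6) ∧ 3*b > 2 ∧ b ≥ 10
Before havoc u: (cnt > -1 ∨ (3/2)*b < 6) ∧ 3*b > 2 ∧ b ≥ 10
Answer: WP = (cnt > -1 ∨ (3/2)*b < 6) ∧ 3*b > 2 ∧ b ≥ 10


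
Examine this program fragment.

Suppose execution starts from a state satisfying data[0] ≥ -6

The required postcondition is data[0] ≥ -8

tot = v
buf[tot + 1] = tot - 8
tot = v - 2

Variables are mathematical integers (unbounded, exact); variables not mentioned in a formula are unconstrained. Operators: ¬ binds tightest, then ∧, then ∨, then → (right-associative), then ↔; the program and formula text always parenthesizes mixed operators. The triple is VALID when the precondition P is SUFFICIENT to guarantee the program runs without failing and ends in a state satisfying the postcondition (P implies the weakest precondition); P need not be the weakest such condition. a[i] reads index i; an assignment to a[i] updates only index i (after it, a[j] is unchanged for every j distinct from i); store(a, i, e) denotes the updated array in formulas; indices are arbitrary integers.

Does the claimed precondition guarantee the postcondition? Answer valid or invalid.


Working backward. After the program, data[0] ≥ -8 must hold.
Before tot := v - 2: data[0] ≥ -8
Before buf[tot + 1] := tot - 8: data[0] ≥ -8
Before tot := v: data[0] ≥ -8
The weakest precondition is data[0] ≥ -8.
Check whether data[0] ≥ -6 implies it.
Every state satisfying the precondition satisfies the weakest precondition: the implication holds.
Answer: valid


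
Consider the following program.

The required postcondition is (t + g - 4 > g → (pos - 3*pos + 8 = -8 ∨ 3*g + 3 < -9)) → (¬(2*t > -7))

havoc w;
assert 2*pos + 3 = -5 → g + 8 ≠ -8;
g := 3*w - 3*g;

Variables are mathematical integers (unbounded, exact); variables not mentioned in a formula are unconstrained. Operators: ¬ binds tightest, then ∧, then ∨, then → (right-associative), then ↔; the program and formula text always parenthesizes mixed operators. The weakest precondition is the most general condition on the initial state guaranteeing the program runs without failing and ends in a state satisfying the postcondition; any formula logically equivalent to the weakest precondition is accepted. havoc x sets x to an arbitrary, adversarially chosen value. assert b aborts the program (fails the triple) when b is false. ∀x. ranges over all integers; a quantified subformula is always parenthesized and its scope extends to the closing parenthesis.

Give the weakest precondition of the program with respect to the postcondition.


Working backward. After the program, the postcondition (t + g - 4 > g → (pos - 3*pos + 8 = -8 ∨ 3*g + 3 < -9)) → (¬(2*t > -7)) must hold; in canonical form it is (t > 4 → (2*pos = 16 ∨ 3*g < -12)) → (¬(2*t > -7)).
Before g := 3*w - 3*g: (t > 4 → (2*pos = 16 ∨ 9*w < 9*g - 12)) → (¬(2*t > -7))
Before assert 2*pos + 3 = -5 → g + 8 ≠ -8: (2*pos = -8 → g ≠ -16) ∧ ((t > 4 → (2*pos = 16 ∨ 9*w < 9*g - 12)) → (¬(2*t > -7)))
Before havoc w: ∀w_1. ((2*pos = -8 → g ≠ -16) ∧ ((t > 4 → (2*pos = 16 ∨ 9*w_1 < 9*g - 12)) → (¬(2*t > -7))))
Answer: WP = ∀w_1. ((2*pos = -8 → g ≠ -16) ∧ ((t > 4 → (2*pos = 16 ∨ 9*w_1 < 9*g - 12)) → (¬(2*t > -7))))


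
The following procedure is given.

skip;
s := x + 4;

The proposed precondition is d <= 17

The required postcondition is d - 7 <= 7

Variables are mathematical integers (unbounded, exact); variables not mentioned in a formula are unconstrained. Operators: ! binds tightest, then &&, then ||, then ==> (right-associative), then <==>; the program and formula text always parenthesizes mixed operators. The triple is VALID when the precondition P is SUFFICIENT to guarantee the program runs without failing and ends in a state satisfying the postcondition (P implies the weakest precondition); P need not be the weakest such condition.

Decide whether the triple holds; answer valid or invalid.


Working backward. After the program, the postcondition d - 7 <= 7 must hold; in canonical form it is d <= 14.
Before s := x + 4: d <= 14
Before skip: d <= 14
The weakest precondition is d <= 14.
Check whether d <= 17 implies it.
Countermodel: at the initial state d = 15, the precondition holds but the weakest precondition fails.
Answer: invalid


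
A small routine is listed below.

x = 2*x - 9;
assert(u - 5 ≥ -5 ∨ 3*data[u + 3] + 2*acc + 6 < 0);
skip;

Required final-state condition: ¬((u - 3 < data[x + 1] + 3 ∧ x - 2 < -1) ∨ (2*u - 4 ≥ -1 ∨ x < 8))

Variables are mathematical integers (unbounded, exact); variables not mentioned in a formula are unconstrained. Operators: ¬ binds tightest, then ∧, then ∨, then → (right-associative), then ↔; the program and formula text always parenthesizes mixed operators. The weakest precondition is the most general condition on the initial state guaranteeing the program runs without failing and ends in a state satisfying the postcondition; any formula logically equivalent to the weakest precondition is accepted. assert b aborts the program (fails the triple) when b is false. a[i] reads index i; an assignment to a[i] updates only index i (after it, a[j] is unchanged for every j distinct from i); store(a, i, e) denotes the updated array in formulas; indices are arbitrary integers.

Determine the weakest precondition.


Working backward. After the program, the postcondition ¬((u - 3 < data[x + 1] + 3 ∧ x - 2 < -1) ∨ (2*u - 4 ≥ -1 ∨ x < 8)) must hold; in canonical form it is ¬((u < data[x + 1] + 6 ∧ x < 1) ∨ 2*u ≥ 3 ∨ x < 8).
Before skip: ¬((u < data[x + 1] + 6 ∧ x < 1) ∨ 2*u ≥ 3 ∨ x < 8)
Before assert u - 5 ≥ -5 ∨ 3*data[u + 3] + 2*acc + 6 < 0: (u ≥ 0 ∨ 3*data[u + 3] + 2*acc < -6) ∧ (¬((u < data[x + 1] + 6 ∧ x < 1) ∨ 2*u ≥ 3 ∨ x < 8))
Before x := 2*x - 9: (u ≥ 0 ∨ 3*data[u + 3] + 2*acc < -6) ∧ (¬((u < data[2*x - 8] + 6 ∧ 2*x < 10) ∨ 2*u ≥ 3 ∨ 2*x < 17))
Answer: WP = (u ≥ 0 ∨ 3*data[u + 3] + 2*acc < -6) ∧ (¬((u < data[2*x - 8] + 6 ∧ 2*x < 10) ∨ 2*u ≥ 3 ∨ 2*x < 17))


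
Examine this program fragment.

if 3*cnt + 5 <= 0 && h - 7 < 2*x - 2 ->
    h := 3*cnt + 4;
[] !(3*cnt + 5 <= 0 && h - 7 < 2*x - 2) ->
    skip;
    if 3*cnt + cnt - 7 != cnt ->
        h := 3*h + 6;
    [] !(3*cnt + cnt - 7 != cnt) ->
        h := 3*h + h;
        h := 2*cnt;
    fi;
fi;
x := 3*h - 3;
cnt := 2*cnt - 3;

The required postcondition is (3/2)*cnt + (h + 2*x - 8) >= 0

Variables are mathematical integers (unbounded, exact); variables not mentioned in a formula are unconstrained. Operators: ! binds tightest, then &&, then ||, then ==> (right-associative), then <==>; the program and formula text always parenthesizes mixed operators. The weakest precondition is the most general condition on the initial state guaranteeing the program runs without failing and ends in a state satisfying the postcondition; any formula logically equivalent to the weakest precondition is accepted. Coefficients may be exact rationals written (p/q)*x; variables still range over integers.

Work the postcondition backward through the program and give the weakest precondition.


Working backward. After the program, the postcondition (3/2)*cnt + (h + 2*x - 8) >= 0 must hold; in canonical form it is (3/2)*cnt + h + 2*x >= 8.
Before cnt := 2*cnt - 3: 3*cnt + h + 2*x >= 25/2
Before x := 3*h - 3: 3*cnt + 7*h >= 37/2
Then branch requires 24*cnt >= -19/2; else branch requires (3*cnt != 7 ==> 3*cnt + 21*h >= -47/2) && ((!(3*cnt != 7)) ==> 17*cnt >= 37/2).
Before the if: ((3*cnt <= -5 && h < 2*x + 5) ==> 24*cnt >= -19/2) && ((!(3*cnt <= -5 && h < 2*x + 5)) ==> ((3*cnt != 7 ==> 3*cnt + 21*h >= -47/2) && ((!(3*cnt != 7)) ==> 17*cnt >= 37/2)))
Answer: WP = ((3*cnt <= -5 && h < 2*x + 5) ==> 24*cnt >= -19/2) && ((!(3*cnt <= -5 && h < 2*x + 5)) ==> ((3*cnt != 7 ==> 3*cnt + 21*h >= -47/2) && ((!(3*cnt != 7)) ==> 17*cnt >= 37/2)))


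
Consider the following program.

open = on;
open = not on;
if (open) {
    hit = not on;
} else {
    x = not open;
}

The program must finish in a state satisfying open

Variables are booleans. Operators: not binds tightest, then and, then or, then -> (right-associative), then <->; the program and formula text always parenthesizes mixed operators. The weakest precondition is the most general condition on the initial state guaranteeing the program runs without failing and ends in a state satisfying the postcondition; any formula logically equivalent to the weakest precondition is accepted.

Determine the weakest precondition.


Working backward. After the program, open must hold.
Then branch requires open; else branch requires open.
Before the if: (not open) -> open
Before open := not on: on -> (not on)
Before open := on: on -> (not on)
Answer: WP = on -> (not on)


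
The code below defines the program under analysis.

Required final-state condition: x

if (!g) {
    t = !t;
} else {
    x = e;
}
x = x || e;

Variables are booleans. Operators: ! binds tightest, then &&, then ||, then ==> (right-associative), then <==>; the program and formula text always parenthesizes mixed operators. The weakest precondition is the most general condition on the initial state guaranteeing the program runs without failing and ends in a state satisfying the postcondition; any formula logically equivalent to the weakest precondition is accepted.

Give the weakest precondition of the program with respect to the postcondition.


Working backward. After the program, x must hold.
Before x := x || e: x || e
Then branch requires x || e; else branch requires e.
Before the if: ((!g) ==> (x || e)) && (g ==> e)
Answer: WP = ((!g) ==> (x || e)) && (g ==> e)


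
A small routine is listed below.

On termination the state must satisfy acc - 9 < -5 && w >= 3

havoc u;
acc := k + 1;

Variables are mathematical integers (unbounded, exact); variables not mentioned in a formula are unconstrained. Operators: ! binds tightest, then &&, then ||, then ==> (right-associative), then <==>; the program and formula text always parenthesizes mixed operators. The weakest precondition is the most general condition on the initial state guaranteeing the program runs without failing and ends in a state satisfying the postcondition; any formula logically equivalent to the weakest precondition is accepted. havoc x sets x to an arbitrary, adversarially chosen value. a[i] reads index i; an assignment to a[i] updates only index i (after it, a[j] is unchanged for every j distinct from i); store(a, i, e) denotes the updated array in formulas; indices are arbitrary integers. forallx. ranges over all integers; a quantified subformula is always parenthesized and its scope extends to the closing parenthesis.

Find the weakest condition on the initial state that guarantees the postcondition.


Working backward. After the program, the postcondition acc - 9 < -5 && w >= 3 must hold; in canonical form it is acc < 4 && w >= 3.
Before acc := k + 1: k < 3 && w >= 3
Before havoc u: k < 3 && w >= 3
Answer: WP = k < 3 && w >= 3
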